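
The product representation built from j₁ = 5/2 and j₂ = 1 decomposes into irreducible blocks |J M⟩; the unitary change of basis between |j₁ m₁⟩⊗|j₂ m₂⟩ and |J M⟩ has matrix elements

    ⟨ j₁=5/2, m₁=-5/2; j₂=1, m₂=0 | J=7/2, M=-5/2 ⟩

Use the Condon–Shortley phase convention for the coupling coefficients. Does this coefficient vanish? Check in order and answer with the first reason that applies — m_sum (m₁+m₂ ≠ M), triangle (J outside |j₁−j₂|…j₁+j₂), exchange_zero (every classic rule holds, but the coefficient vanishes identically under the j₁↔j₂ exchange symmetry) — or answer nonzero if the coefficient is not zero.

m-sum: m₁+m₂ = -5/2+0 = -5/2, M = -5/2  ✓
triangle: |j₁−j₂| = 3/2 ≤ J = 7/2 ≤ j₁+j₂ = 7/2  ✓
exchange: j₁≠j₂ or m₁≠m₂ — the exchange symmetry imposes no constraint here
value check: CG = +√(2/7) = +0.534522 ≠ 0

nonzero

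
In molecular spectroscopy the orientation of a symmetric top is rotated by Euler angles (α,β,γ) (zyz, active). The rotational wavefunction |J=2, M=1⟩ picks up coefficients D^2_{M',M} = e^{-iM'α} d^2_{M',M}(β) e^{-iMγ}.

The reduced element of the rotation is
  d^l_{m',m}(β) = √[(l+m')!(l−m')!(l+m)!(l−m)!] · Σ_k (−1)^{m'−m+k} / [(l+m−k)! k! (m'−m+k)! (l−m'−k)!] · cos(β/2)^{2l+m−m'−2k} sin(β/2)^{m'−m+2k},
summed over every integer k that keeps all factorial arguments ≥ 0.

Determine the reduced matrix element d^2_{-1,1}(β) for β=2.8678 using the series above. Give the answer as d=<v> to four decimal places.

d=-0.9083

d^2_{-1,1}(β=2.8678) via the finite sum:
Half-angle: c=0.136469, s=0.990644. N=√(1·6·6·1)=6.000000
k∈{2,3} keeps every argument non-negative
  k=2: (−1)^0·6.0000/(2)·0.1365^2·0.9906^2 = +0.054831
  k=3: (−1)^1·6.0000/(6)·0.1365^0·0.9906^4 = -0.963099
d^2_{-1,1}(2.8678) = +0.054831 -0.963099 = -0.908268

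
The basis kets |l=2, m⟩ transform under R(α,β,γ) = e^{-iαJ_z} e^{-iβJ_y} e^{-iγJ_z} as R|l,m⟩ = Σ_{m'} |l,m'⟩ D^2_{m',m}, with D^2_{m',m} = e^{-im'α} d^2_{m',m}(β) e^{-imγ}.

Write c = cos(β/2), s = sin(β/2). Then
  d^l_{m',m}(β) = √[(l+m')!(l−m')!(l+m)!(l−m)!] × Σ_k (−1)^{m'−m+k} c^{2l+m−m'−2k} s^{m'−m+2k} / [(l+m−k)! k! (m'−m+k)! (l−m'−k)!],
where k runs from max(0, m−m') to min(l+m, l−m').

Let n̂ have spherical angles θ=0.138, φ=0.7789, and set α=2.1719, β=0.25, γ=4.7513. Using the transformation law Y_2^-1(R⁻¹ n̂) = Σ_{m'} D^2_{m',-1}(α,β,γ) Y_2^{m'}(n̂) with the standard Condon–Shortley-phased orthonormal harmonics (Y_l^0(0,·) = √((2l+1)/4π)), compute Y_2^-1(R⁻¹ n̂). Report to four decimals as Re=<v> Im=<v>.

Re=0.0945 Im=0.1690

Need the full column D^2_{m',-1} for m'=−2..2 at α=2.1719, β=0.2500, γ=4.7513.
cos(β/2)=0.992198, sin(β/2)=0.124675
d^2_{-2,-1}: single k=1 term ⇒ +0.243558;  D = -0.230442+0.078849i
d^2_{-1,-1}: k∈[0..1] ⇒ +0.969154 -0.045907 = +0.923247;  D = +0.740525+0.551370i
d^2_{0,-1}: k∈[0..1] ⇒ -0.298297 +0.004710 = -0.293587;  D = -0.011421+0.293365i
d^2_{1,-1}: k∈[0..1] ⇒ +0.045907 -0.000242 = +0.045665;  D = -0.038637+0.024341i
d^2_{2,-1}: single k=0 term ⇒ -0.003846;  D = -0.003531-0.001524i
Y_2^{m'}(θ=0.138,φ=0.7789) and Σ D·Y over m':
  (-0.2304+0.0788i)·(+0.0001-0.0073i)  (+0.7405+0.5514i)·(+0.0749-0.0739i)  (-0.0114+0.2934i)·(+0.6129+0.0000i)  (-0.0386+0.0243i)·(-0.0749-0.0739i)  (-0.0035-0.0015i)·(+0.0001+0.0073i)
Y_2^-1(R⁻¹ n̂) = +0.094508+0.169042i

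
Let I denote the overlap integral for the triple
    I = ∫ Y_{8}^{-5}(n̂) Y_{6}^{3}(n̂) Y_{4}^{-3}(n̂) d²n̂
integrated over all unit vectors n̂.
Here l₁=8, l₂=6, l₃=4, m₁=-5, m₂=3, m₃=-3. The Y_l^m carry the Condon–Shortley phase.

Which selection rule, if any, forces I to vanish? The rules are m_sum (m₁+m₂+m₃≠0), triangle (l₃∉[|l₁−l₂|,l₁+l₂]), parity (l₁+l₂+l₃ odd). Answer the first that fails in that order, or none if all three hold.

Σmᵢ = -5  ✗
l₃∈[|l₁−l₂|,l₁+l₂]=[2,14], have l₃=4
Σlᵢ = 18 ⇒ even

m_sum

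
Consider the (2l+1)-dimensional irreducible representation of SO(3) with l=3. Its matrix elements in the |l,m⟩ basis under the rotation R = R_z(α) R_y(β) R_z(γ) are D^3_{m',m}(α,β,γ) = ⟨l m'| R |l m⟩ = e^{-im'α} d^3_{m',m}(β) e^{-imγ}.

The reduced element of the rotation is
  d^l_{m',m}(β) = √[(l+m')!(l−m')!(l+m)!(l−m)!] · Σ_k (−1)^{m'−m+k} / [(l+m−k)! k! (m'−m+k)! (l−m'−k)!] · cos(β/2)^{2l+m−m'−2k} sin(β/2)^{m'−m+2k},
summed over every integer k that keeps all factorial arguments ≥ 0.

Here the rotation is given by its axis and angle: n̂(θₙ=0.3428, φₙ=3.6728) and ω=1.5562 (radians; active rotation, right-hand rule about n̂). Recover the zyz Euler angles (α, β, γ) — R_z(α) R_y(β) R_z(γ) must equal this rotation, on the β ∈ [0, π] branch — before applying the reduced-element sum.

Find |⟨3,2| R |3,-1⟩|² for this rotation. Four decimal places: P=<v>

Axis–angle → zyz. n̂ = (sinθₙcosφₙ, sinθₙsinφₙ, cosθₙ) = (-0.289806, -0.170273, +0.941817), ω = 1.5562.
R = I cosω + sinω [n̂]ₓ + (1−cosω) n̂n̂ᵀ gives
  R = [+0.097358, -0.893091, -0.439215; +0.990343, +0.043165, +0.131750; -0.098706, -0.447800, +0.888669]
β = atan2(√(R₁₃²+R₂₃²), R₃₃) = 0.476363; α = atan2(R₂₃, R₁₃) mod 2π = 2.850166; γ = atan2(R₃₂, −R₃₁) mod 2π = 4.929344
Split into d^3_{2,-1}(β=0.4764) × two z-phases.
Half-angle: c=0.971769, s=0.235936. N=√(120·1·2·24)=75.894664
k∈{0,1} keeps every argument non-negative
  k=0: (−1)^3·75.8947/(12)·0.9718^3·0.2359^3 = -0.076225
  k=1: (−1)^4·75.8947/(24)·0.9718^1·0.2359^5 = +0.002247
d^3_{2,-1}(0.4764) = -0.076225 +0.002247 = -0.073979
|D^3_{2,-1}|² = |d^3_{2,-1}(β)|² = (-0.073979)² = 0.005473 (the z-rotation phases have unit modulus)

P=0.0055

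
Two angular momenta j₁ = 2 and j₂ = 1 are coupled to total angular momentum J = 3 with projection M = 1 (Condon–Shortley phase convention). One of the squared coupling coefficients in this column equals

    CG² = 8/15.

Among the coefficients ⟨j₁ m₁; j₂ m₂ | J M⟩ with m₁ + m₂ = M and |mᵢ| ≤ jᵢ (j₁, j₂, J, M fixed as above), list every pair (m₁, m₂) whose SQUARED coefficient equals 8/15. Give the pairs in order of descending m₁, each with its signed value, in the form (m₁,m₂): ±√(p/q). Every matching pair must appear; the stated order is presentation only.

Admissible pairs with m₁+m₂ = M = 1: (0,1), (1,0), (2,-1)
  (m₁,m₂)=(2,-1): CG² = 1/15, CG = +√(1/15)
  (m₁,m₂)=(1,0): CG² = 8/15, CG = +√(8/15)   ← matches the target
  (m₁,m₂)=(0,1): CG² = 2/5, CG = +√(2/5)
Pairs with CG² = 8/15: (1,0): +√(8/15)

(1,0): +√(8/15)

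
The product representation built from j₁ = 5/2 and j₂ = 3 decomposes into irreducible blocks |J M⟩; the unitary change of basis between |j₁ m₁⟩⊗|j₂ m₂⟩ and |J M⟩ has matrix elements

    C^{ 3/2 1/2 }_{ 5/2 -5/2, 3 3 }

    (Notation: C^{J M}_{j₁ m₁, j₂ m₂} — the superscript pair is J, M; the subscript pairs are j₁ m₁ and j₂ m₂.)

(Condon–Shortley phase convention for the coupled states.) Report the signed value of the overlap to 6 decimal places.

√[4·4!1!2!/8! · 0!5!6!0!2!1!] = √(5760/7)
  +(−1)^4/∏(4,0,1,2,0,0)! = 1/48  (running 1/48)
⟨..|..⟩ = √(5760/7)·(1/48) = +0.597614

+√(5/14) = +0.597614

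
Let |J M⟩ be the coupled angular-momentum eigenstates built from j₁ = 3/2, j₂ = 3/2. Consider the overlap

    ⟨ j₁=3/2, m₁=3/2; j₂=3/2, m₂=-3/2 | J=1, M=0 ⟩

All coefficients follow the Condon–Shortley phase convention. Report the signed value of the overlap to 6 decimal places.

√[3·2!1!1!/5! · 3!0!0!3!1!1!] = √(9/5)
  +(−1)^0/∏(0,2,0,0,1,1)! = 1/2  (running 1/2)
⟨..|..⟩ = √(9/5)·(1/2) = +0.670820

+0.670820  (= +√(9/20))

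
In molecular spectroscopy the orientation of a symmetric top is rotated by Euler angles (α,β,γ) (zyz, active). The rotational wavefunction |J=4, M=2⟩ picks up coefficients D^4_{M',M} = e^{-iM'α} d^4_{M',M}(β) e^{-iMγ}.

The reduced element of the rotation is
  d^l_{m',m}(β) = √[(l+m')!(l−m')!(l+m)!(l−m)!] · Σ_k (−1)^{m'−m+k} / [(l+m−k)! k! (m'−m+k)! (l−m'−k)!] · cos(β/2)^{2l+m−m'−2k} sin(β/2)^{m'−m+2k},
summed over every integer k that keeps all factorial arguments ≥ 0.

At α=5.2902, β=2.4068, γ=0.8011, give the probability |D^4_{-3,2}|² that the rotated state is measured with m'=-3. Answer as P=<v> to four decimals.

P=0.2120

D^4_{-3,2}(5.2902,2.4068,0.8011) = e^{-i·-3·5.2902}·d^4_{-3,2}(2.4068)·e^{-i·2·0.8011}. Compute d first:
c=cos(2.406800/2)=0.359187, s=sin(2.406800/2)=0.933266; N=√[1·5040·720·2]=2693.993318
The bounds max(0,m−m')=5 and min(l+m,l−m')=6 give 2 terms
  k=5: (−1)^0·2693.9933/(240)·0.3592^3·0.9333^5 = +0.368275
  k=6: (−1)^1·2693.9933/(720)·0.3592^1·0.9333^7 = -0.828746
d^4_{-3,2}(2.4068) = +0.368275 -0.828746 = -0.460471
|D^4_{-3,2}|² = |d^4_{-3,2}(β)|² = (-0.460471)² = 0.212033 (the z-rotation phases have unit modulus)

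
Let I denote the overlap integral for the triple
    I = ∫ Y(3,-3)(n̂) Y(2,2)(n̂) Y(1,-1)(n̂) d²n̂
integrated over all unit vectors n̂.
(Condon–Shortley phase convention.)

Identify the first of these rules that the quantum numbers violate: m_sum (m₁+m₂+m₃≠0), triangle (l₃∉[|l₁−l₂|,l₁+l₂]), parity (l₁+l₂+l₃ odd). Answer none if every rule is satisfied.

Σmᵢ = -2  ✗
l₃∈[|l₁−l₂|,l₁+l₂]=[1,5], have l₃=1
Σlᵢ = 6 ⇒ even

m_sum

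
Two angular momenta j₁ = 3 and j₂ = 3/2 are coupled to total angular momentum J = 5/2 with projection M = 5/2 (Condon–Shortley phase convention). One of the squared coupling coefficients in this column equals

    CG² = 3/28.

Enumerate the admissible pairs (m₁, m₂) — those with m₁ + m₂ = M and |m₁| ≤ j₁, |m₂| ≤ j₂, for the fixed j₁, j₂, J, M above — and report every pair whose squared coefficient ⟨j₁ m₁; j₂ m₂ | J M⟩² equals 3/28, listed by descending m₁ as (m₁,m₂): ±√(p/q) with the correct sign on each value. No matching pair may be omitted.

Admissible pairs with m₁+m₂ = M = 5/2: (1,3/2), (2,1/2), (3,-1/2)
  (m₁,m₂)=(3,-1/2): CG² = 15/28, CG = +√(15/28)
  (m₁,m₂)=(2,1/2): CG² = 5/14, CG = −√(5/14)
  (m₁,m₂)=(1,3/2): CG² = 3/28, CG = +√(3/28)   ← matches the target
Pairs with CG² = 3/28: (1,3/2): +√(3/28)

(1,3/2): +√(3/28)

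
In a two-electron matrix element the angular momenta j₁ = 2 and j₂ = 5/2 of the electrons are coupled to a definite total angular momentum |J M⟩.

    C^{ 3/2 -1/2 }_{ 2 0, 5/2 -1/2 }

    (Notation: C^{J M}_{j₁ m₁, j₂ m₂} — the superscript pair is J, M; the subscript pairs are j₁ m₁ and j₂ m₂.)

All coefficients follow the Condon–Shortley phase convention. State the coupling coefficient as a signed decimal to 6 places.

−√(2/35) = -0.239046

√[4·3!1!2!/7! · 2!2!2!3!1!2!] = √(32/35)
  +(−1)^1/∏(1,2,1,1,0,1)! = -1/2  (running -1/2)
  +(−1)^2/∏(2,1,0,0,1,2)! = 1/4  (running -1/4)
⟨..|..⟩ = √(32/35)·(-1/4) = -0.239046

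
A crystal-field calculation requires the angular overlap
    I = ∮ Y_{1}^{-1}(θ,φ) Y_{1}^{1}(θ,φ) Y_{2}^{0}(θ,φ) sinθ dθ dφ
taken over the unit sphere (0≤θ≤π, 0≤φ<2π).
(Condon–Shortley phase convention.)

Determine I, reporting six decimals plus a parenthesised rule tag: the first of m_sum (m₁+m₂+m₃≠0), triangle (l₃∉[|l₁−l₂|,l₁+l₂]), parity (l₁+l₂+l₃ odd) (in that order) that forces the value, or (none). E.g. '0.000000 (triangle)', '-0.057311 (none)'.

m-sum 0 ✓  L=4 even ✓  0≤2≤2 ✓
Π(2lᵢ+1) = 3×3×5 = 45
triangle coeff Δ(1,1,2) = 1/30
Σ_t [0,0]: t=0:+1/1 = 1/1
(3j)²=2/15 [(1 1 2; 0 0 0)], sign=+1
Σ_t [0,0]: t=0:+1/4 = 1/4
(3j)²=1/30 [(1 1 2; -1 1 0)], sign=+1
⇒ 4πI² = 1/5
I = (+1)√(1/5/(4π)) = 0.12615663
No selection rule forces the value: the integral is nonzero (none).

0.126157 (none)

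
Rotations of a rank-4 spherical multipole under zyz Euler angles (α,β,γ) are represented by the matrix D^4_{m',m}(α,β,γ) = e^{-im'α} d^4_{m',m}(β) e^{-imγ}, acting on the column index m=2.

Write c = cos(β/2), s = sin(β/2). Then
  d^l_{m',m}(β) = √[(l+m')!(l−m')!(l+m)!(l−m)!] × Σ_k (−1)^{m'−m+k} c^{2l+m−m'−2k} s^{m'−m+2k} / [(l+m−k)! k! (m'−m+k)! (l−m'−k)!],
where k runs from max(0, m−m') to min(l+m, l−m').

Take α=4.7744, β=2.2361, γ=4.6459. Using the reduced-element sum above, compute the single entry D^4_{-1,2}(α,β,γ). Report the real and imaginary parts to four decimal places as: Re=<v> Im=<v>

Split into d^4_{-1,2}(β=2.2361) × two z-phases.
c=cos(2.236100/2)=0.437437, s=sin(2.236100/2)=0.899249; N=√[6·120·720·2]=1018.233765
Admissible k: 3..5 (factorial args all ≥0)
  k=3: (−1)^0·1018.2338/(72)·0.4374^5·0.8992^3 = +0.164714
  k=4: (−1)^1·1018.2338/(48)·0.4374^3·0.8992^5 = -1.044125
  k=5: (−1)^2·1018.2338/(240)·0.4374^1·0.8992^7 = +0.882494
d^4_{-1,2}(2.2361) = +0.164714 -1.044125 +0.882494 = +0.003084
Phases: e^{-i·(-1)·4.7744}=+0.061971-0.998078i, e^{-i·(2)·4.6459}=-0.991171-0.132586i ⇒ D=-0.000598+0.003025i

Re=-0.0006 Im=0.0030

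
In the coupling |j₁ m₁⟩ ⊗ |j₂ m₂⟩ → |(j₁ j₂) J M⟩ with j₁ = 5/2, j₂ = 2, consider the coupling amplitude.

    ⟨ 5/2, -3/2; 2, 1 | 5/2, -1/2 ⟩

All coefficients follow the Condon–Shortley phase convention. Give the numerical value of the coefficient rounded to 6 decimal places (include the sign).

triangle: 2!×3!×2!/8! = 24/40320
(j±m)!: 1!×4!×3!×1!×2!×3! = 1728
prefactor² = (2J+1)×Δ×N² = 216/35
  k=1: −1/(1!×1!×3!×2!×0!×0!) = -1/12
  k=2: +1/(2!×0!×2!×1!×1!×1!) = 1/4
Σ = 1/6  ⇒  CG² = 216/35×(1/6)² = 6/35
CG = +√(6/35) = +0.414039

+√(6/35) = +0.414039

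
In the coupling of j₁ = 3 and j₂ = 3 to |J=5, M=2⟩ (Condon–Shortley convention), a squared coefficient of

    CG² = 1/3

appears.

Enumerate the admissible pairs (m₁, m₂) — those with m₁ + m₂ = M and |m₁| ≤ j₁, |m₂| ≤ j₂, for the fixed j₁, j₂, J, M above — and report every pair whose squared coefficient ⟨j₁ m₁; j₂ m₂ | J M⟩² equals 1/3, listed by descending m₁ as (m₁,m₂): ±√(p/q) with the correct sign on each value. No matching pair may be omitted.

Admissible pairs with m₁+m₂ = M = 2: (-1,3), (0,2), (1,1), (2,0), (3,-1)
  (m₁,m₂)=(3,-1): CG² = 1/6, CG = +√(1/6)
  (m₁,m₂)=(2,0): CG² = 1/3, CG = +√(1/3)   ← matches the target
  (m₁,m₂)=(1,1): CG² = 0/1, CG = 0
  (m₁,m₂)=(0,2): CG² = 1/3, CG = −√(1/3)   ← matches the target
  (m₁,m₂)=(-1,3): CG² = 1/6, CG = −√(1/6)
Pairs with CG² = 1/3: (2,0): +√(1/3); (0,2): −√(1/3)

(2,0): +√(1/3); (0,2): −√(1/3)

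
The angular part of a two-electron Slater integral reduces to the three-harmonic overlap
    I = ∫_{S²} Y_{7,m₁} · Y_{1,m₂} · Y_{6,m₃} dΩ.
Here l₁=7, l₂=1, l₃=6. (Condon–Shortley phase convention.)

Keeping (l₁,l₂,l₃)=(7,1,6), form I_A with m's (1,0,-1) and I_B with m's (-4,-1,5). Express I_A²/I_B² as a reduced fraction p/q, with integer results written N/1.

Same 7,1,6: normalisation and zero-m 3j drop out of the ratio.
A: Δ: 2! 12! 0! / 15! → 1/1365; sum: t=1:−1/604800 = -1/604800; 3j²(7 1 6; 1 0 -1) = Δ·Π!·Σ² = 16/455  (sign +1)
B: Δ: 2! 12! 0! / 15! → 1/1365; sum: t=0:+1/79833600 = 1/79833600; 3j²(7 1 6; -4 -1 5) = Δ·Π!·Σ² = 1/455  (sign -1)
I_A²/I_B² = (16/455)/(1/455) = 16/1

16/1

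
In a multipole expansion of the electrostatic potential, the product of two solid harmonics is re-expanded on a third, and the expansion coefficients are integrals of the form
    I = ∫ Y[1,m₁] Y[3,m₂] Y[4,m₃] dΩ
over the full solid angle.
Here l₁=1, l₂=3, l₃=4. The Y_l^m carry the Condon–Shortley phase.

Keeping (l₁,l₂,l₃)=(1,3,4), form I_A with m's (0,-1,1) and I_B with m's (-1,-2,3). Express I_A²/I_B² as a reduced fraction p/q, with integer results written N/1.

Same 1,3,4: normalisation and zero-m 3j drop out of the ratio.
A: Δ: 0! 2! 6! / 9! → 1/252; sum: t=0:+1/48 = 1/48; 3j²(1 3 4; 0 -1 1) = Δ·Π!·Σ² = 5/84  (sign -1)
B: Δ: 0! 2! 6! / 9! → 1/252; sum: t=0:+1/240 = 1/240; 3j²(1 3 4; -1 -2 3) = Δ·Π!·Σ² = 1/12  (sign -1)
I_A²/I_B² = (5/84)/(1/12) = 5/7

5/7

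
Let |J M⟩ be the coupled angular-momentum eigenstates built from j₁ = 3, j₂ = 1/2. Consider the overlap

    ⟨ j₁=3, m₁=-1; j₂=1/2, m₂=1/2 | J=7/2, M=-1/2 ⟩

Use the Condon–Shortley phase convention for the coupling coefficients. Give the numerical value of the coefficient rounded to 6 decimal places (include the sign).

√[8·0!6!1!/8! · 2!4!1!0!3!4!] = √(6912/7)
  +(−1)^0/∏(0,0,4,1,2,0)! = 1/48  (running 1/48)
⟨..|..⟩ = √(6912/7)·(1/48) = +0.654654

+0.654654  (= +√(3/7))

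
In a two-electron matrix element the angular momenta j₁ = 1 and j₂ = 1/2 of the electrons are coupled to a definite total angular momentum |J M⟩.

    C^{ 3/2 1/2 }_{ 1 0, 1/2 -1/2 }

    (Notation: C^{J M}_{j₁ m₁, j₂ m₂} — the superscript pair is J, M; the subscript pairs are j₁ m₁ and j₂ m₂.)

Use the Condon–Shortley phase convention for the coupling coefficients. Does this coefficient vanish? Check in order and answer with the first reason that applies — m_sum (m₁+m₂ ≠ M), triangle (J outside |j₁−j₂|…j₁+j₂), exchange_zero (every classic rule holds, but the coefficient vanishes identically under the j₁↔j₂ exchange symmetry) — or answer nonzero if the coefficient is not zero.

m-sum: m₁+m₂ = 0+(-1/2) = -1/2, M = 1/2  ✗ ⇒ coefficient is 0

m_sum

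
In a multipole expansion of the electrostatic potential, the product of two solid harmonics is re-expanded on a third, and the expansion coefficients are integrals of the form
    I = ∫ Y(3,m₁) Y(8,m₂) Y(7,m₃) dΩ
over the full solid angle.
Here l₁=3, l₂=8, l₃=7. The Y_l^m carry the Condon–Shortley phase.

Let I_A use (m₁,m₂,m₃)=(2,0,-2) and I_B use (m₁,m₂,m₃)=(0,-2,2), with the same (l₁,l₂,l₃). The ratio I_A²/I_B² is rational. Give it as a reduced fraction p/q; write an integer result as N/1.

5082/1849

Shared (l₁,l₂,l₃)=(3,8,7): N and (l;000)² cancel in I_A²/I_B².
A: Δ = 4!·2!·12!/19! = 1/5290740; Racah Σ t=0..1: t=0:+1/23224320 t=1:−1/7257600 = -11/116121600; ⇒ 3j(3 8 7; 2 0 -2)² = 121/8398, sgn +1
B: Δ = 4!·2!·12!/19! = 1/5290740; Racah Σ t=1..3: t=1:−1/7257600 t=2:+1/3870720 t=3:−1/26127360 = 43/522547200; ⇒ 3j(3 8 7; 0 -2 2)² = 1849/352716, sgn -1
I_A²/I_B² = (121/8398)/(1849/352716) = 5082/1849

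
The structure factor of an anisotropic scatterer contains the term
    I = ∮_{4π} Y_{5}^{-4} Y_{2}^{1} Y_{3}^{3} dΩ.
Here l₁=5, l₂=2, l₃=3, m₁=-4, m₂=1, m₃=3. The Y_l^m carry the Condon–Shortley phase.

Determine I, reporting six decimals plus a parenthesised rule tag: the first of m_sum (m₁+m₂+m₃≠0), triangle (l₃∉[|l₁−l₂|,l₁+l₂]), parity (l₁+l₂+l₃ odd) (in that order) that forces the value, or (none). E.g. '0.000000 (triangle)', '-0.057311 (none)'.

Rules hold: Σm=0, L=10 even, 3≤3≤7.
N = 11·5·7 = 385
Δ = 4!·6!·0!/11! = 1/2310
Racah Σ t=2..2: t=2:+1/144 = 1/144
⇒ 3j(5 2 3; 0 0 0)² = 10/231, sgn -1
Racah Σ t=3..3: t=3:−1/4320 = -1/4320
⇒ 3j(5 2 3; -4 1 3)² = 2/55, sgn -1
4πI² = N·(3j₀)²·(3jₘ)² = 20/33
I = +1·√(0.606061/4π) = 0.21961050
No selection rule forces the value: the integral is nonzero (none).

0.219610 (none)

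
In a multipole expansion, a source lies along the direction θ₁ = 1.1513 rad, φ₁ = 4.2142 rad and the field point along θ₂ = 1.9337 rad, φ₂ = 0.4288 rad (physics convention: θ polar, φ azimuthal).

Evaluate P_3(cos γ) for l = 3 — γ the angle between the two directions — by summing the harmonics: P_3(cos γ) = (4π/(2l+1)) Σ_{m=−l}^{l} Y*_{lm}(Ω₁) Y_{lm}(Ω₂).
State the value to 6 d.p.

Addition theorem: P_3(cos γ) = (4π/7) Σ_m Y*_{lm}(Ω₁) Y_{lm}(Ω₂), m = −3…3:
  m=-3: Y*=+0.316912+0.024205i  Y=+0.095648-0.327203i  product +0.038232-0.101379i
  m=-2: Y*=-0.188651+0.291478i  Y=-0.207448+0.239797i  product -0.030760-0.105704i
  m=-1: Y*=+0.024051+0.044216i  Y=-0.101643+0.046468i  product -0.004499-0.003377i
  m=+0: Y*=-0.329910-0.000000i  Y=+0.313951+0.000000i  product -0.103576-0.000000i
  m=+1: Y*=-0.024051+0.044216i  Y=+0.101643+0.046468i  product -0.004499+0.003377i
  m=+2: Y*=-0.188651-0.291478i  Y=-0.207448-0.239797i  product -0.030760+0.105704i
  m=+3: Y*=-0.316912+0.024205i  Y=-0.095648-0.327203i  product +0.038232+0.101379i
Accumulated sum -0.097631-0.000000i; after 4π/(2l+1) scaling, -0.175266-0.000000i ⇒ P_3 = -0.175266

-0.175266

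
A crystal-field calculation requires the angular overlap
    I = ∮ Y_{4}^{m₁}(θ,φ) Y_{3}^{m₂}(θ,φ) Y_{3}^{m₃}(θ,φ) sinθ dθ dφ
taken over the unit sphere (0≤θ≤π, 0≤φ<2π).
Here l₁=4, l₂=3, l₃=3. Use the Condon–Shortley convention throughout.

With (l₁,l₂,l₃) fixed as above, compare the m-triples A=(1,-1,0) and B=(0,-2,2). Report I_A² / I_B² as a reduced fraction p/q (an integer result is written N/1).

l's match ⇒ only the (l;m) 3-j factors differ between A and B.
A: triangle coeff Δ(4,3,3) = 1/34650; Σ_t [0,2]: t=0:+1/288 t=1:−1/24 t=2:+1/48 = -5/288; (3j)²=5/462 [(4 3 3; 1 -1 0)], sign=+1
B: triangle coeff Δ(4,3,3) = 1/34650; Σ_t [0,1]: t=0:+1/576 t=1:−1/72 = -7/576; (3j)²=7/198 [(4 3 3; 0 -2 2)], sign=+1
I_A²/I_B² = (5/462)/(7/198) = 15/49

15/49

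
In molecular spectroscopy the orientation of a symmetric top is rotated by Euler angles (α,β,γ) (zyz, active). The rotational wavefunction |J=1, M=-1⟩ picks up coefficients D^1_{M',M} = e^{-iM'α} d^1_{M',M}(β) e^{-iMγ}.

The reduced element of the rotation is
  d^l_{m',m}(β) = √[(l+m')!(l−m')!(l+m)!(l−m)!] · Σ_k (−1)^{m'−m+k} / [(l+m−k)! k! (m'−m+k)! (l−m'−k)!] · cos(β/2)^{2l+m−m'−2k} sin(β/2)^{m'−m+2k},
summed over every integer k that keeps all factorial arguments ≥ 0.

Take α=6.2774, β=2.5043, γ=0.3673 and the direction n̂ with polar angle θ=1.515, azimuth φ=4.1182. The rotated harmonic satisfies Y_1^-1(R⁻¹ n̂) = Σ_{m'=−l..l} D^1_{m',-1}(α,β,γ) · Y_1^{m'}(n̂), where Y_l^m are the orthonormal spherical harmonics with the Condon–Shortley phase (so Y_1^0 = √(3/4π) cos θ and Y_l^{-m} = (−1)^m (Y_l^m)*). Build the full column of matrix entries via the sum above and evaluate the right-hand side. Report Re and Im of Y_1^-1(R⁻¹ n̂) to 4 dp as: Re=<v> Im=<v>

Re=0.0299 Im=0.3189

Need the full column D^1_{m',-1} for m'=−1..1 at α=6.2774, β=2.5043, γ=0.3673.
cos(β/2)=0.313281, sin(β/2)=0.949660
d^1_{-1,-1}: single k=0 term ⇒ +0.098145;  D = +0.091801+0.034713i
d^1_{0,-1}: single k=0 term ⇒ -0.420744;  D = -0.392680-0.151088i
d^1_{1,-1}: single k=0 term ⇒ +0.901855;  D = +0.839814+0.328717i
Y_1^{m'}(θ=1.515,φ=4.1182) and Σ D·Y over m':
  (+0.0918+0.0347i)·(-0.1931+0.2858i)  (-0.3927-0.1511i)·(+0.0272+0.0000i)  (+0.8398+0.3287i)·(+0.1931+0.2858i)
Y_1^-1(R⁻¹ n̂) = +0.029876+0.318946i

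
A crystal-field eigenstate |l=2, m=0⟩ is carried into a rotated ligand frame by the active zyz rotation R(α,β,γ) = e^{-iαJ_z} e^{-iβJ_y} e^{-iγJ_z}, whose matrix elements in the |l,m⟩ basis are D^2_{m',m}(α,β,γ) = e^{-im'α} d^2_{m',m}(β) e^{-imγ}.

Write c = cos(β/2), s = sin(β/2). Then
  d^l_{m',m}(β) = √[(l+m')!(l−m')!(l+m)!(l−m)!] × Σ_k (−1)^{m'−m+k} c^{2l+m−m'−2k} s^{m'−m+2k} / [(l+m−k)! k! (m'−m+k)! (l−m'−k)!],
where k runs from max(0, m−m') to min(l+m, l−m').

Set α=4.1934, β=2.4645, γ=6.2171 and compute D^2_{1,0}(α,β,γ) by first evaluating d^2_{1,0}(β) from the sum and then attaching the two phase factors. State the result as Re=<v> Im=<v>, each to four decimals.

Re=-0.2966 Im=0.5193

First d^2_{1,0}(β=2.4645), then the phase factors e^{-i(1)α} and e^{-i(0)γ}:
c=cos(2.464500/2)=0.332116, s=sin(2.464500/2)=0.943238; N=√[6·1·2·2]=4.898979
The bounds max(0,m−m')=0 and min(l+m,l−m')=1 give 2 terms
  k=0: (−1)^1·4.8990/(2)·0.3321^3·0.9432^1 = -0.084638
  k=1: (−1)^2·4.8990/(2)·0.3321^1·0.9432^3 = +0.682701
d^2_{1,0}(2.4645) = -0.084638 +0.682701 = +0.598062
D = (-0.496003+0.868321i)·(+0.598062)·(+1.000000+0.000000i) = -0.296640+0.519310i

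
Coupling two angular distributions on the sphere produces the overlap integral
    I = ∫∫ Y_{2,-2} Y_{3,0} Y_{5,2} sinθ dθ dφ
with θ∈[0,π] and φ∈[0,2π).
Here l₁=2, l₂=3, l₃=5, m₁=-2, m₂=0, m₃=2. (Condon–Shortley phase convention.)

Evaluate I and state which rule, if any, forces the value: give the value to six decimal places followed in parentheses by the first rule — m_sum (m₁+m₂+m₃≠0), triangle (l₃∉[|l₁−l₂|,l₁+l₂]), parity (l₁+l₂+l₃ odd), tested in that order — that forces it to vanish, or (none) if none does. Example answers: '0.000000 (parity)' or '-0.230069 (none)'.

0.141758 (none)

Rules hold: Σm=0, L=10 even, 1≤5≤5.
N = 5·7·11 = 385
Δ = 0!·4!·6!/11! = 1/2310
Racah Σ t=0..0: t=0:+1/144 = 1/144
⇒ 3j(2 3 5; 0 0 0)² = 10/231, sgn -1
Racah Σ t=0..0: t=0:+1/864 = 1/864
⇒ 3j(2 3 5; -2 0 2)² = 1/66, sgn -1
4πI² = N·(3j₀)²·(3jₘ)² = 25/99
I = +1·√(0.252525/4π) = 0.14175797
No selection rule forces the value: the integral is nonzero (none).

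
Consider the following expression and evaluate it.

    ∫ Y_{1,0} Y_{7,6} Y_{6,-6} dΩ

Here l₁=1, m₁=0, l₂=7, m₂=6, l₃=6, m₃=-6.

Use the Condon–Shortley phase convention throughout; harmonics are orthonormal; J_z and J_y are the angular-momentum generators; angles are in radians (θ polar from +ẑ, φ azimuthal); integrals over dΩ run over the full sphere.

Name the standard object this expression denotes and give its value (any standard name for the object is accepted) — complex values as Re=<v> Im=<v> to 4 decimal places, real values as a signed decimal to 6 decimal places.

Gaunt coefficient, +0.126157

This is a Gaunt coefficient — the integral of a triple product of spherical harmonics over the sphere.
Checks pass: Σm=0; 14 even; l₃=6∈[6,8].
(2·1+1)(2·7+1)(2·6+1) = 585
Δ: 2! 0! 12! / 15! → 1/1365
sum: t=1:−1/518400 = -1/518400
3j²(1 7 6; 0 0 0) = Δ·Π!·Σ² = 7/195  (sign -1)
sum: t=1:−1/479001600 = -1/479001600
3j²(1 7 6; 0 6 -6) = Δ·Π!·Σ² = 1/105  (sign -1)
combine: 4πI² = 585·7/195·1/105 = 1/5
take √, sign +1: I = 0.12615663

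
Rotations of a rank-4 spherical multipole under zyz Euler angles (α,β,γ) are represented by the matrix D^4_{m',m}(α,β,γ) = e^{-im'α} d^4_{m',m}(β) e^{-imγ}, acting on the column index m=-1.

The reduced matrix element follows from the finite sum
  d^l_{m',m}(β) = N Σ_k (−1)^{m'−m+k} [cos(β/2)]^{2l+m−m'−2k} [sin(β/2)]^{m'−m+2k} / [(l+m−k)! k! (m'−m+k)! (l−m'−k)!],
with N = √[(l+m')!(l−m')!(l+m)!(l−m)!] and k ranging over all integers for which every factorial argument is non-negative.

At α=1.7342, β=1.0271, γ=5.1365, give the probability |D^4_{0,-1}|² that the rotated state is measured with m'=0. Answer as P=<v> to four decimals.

P=0.0778

D^4_{0,-1}(1.7342,1.0271,5.1365) = e^{-i·0·1.7342}·d^4_{0,-1}(1.0271)·e^{-i·-1·5.1365}. Compute d first:
With c≡cos(β/2)=0.871006 and s≡sin(β/2)=0.491272, N=[24·24·6·120]^{1/2}=643.987578
k: max(0,(-1)−(0))=0 … min(4+(-1),4−(0))=3
  k=0: (−1)^1·643.9876/(144)·0.8710^7·0.4913^1 = -0.835575
  k=1: (−1)^2·643.9876/(24)·0.8710^5·0.4913^3 = +1.594921
  k=2: (−1)^3·643.9876/(24)·0.8710^3·0.4913^5 = -0.507390
  k=3: (−1)^4·643.9876/(144)·0.8710^1·0.4913^7 = +0.026903
d^4_{0,-1}(1.0271) = -0.835575 +1.594921 -0.507390 +0.026903 = +0.278859
|D^4_{0,-1}|² = |d^4_{0,-1}(β)|² = (+0.278859)² = 0.077762 (the z-rotation phases have unit modulus)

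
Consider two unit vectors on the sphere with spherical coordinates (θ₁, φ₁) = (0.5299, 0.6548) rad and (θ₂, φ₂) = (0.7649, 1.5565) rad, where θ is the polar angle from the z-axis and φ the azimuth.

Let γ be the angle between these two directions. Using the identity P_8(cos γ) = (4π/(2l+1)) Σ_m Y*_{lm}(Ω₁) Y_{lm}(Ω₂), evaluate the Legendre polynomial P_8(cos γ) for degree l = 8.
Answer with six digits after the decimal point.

-0.220853

Addition theorem: P_8(cos γ) = (4π/17) Σ_m Y*_{lm}(Ω₁) Y_{lm}(Ω₂), m = −8…8:
  m=-8: Y*=+0.001102-0.001899i  Y=+0.027071+0.003110i  product +0.000036-0.000048i
  m=-7: Y*=-0.001926-0.014869i  Y=-0.011345+0.112990i  product +0.001702-0.000049i
  m=-6: Y*=-0.045045-0.045209i  Y=-0.281472-0.024203i  product +0.011585+0.013815i
  m=-5: Y*=-0.187404-0.024960i  Y=+0.032070-0.447884i  product -0.017189+0.083135i
  m=-4: Y*=-0.338169+0.194698i  Y=+0.394218+0.022568i  product -0.137706+0.069122i
  m=-3: Y*=-0.196354+0.472831i  Y=-0.000294+0.006852i  product -0.003182-0.001485i
  m=-2: Y*=+0.070614+0.264172i  Y=+0.371058+0.010612i  product +0.023398+0.098773i
  m=-1: Y*=-0.217298-0.166842i  Y=-0.002739+0.191541i  product +0.032552-0.041165i
  m=+0: Y*=-0.379856-0.000000i  Y=+0.318976+0.000000i  product -0.121165-0.000000i
  m=+1: Y*=+0.217298-0.166842i  Y=+0.002739+0.191541i  product +0.032552+0.041165i
  m=+2: Y*=+0.070614-0.264172i  Y=+0.371058-0.010612i  product +0.023398-0.098773i
  m=+3: Y*=+0.196354+0.472831i  Y=+0.000294+0.006852i  product -0.003182+0.001485i
  m=+4: Y*=-0.338169-0.194698i  Y=+0.394218-0.022568i  product -0.137706-0.069122i
  m=+5: Y*=+0.187404-0.024960i  Y=-0.032070-0.447884i  product -0.017189-0.083135i
  m=+6: Y*=-0.045045+0.045209i  Y=-0.281472+0.024203i  product +0.011585-0.013815i
  m=+7: Y*=+0.001926-0.014869i  Y=+0.011345+0.112990i  product +0.001702+0.000049i
  m=+8: Y*=+0.001102+0.001899i  Y=+0.027071-0.003110i  product +0.000036+0.000048i
Accumulated sum -0.298774+0.000000i; after 4π/(2l+1) scaling, -0.220853+0.000000i ⇒ P_8 = -0.220853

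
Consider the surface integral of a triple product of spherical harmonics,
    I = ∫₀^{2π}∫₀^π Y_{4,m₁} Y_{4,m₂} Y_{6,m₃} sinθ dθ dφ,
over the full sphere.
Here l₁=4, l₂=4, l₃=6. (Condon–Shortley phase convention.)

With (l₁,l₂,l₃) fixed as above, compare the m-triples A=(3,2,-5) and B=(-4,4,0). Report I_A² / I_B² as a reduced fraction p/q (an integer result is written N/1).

Same 4,4,6: normalisation and zero-m 3j drop out of the ratio.
A: Δ: 2! 6! 6! / 15! → 1/1261260; sum: t=0:+1/172800 t=1:−1/86400 = -1/172800; 3j²(4 4 6; 3 2 -5) = Δ·Π!·Σ² = 1/130  (sign +1)
B: Δ: 2! 6! 6! / 15! → 1/1261260; sum: t=2:+1/1036800 = 1/1036800; 3j²(4 4 6; -4 4 0) = Δ·Π!·Σ² = 4/6435  (sign +1)
I_A²/I_B² = (1/130)/(4/6435) = 99/8

99/8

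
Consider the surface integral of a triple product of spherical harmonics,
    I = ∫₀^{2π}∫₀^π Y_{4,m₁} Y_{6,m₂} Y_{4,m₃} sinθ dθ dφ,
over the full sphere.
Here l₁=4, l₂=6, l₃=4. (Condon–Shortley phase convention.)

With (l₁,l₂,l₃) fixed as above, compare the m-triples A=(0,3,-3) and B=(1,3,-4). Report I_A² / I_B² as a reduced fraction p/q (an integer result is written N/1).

5/8

l's match ⇒ only the (l;m) 3-j factors differ between A and B.
A: triangle coeff Δ(4,6,4) = 1/1261260; Σ_t [3,4]: t=3:−1/25920 t=4:+1/11520 = 1/20736; (3j)²=5/429 [(4 6 4; 0 3 -3)], sign=-1
B: triangle coeff Δ(4,6,4) = 1/1261260; Σ_t [3,3]: t=3:−1/51840 = -1/51840; (3j)²=8/429 [(4 6 4; 1 3 -4)], sign=-1
I_A²/I_B² = (5/429)/(8/429) = 5/8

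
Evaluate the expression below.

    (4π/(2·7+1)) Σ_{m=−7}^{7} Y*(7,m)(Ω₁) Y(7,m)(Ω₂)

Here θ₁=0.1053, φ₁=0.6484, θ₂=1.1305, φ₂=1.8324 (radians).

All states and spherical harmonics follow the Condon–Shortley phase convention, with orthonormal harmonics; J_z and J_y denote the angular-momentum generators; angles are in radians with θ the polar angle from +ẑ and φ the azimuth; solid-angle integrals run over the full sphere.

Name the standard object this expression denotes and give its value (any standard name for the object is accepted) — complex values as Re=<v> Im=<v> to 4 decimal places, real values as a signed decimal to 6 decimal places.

This sum is the spherical-harmonic addition theorem: it equals the Legendre polynomial P_l(cos γ) of the angle γ between the two directions.
Summing Y*_{l m}(θ₁,φ₁)·Y_{l m}(θ₂,φ₂) over m ∈ [−7, 7]; prefactor 4π/(2·7+1) = 0.837758:
  [-7]  conj(Y_{7,-7})(Ω₁) = -0.000000-0.000000i ; Y_{7,-7}(Ω₂) = +0.239546-0.063834i ; Δ = -0.000000-0.000000i
  [-6]  conj(Y_{7,-6})(Ω₁) = -0.000002-0.000002i ; Y_{7,-6}(Ω₂) = -0.000513+0.437021i ; Δ = +0.000001-0.000001i
  [-5]  conj(Y_{7,-5})(Ω₁) = -0.000056-0.000006i ; Y_{7,-5}(Ω₂) = -0.292260-0.078617i ; Δ = +0.000016+0.000006i
  [-4]  conj(Y_{7,-4})(Ω₁) = -0.000749+0.000457i ; Y_{7,-4}(Ω₂) = -0.066963+0.115774i ; Δ = -0.000003-0.000117i
  [-3]  conj(Y_{7,-3})(Ω₁) = -0.003645+0.009276i ; Y_{7,-3}(Ω₂) = -0.247167-0.247458i ; Δ = +0.003196-0.001391i
  [-2]  conj(Y_{7,-2})(Ω₁) = +0.021428+0.076239i ; Y_{7,-2}(Ω₂) = +0.012438-0.007175i ; Δ = +0.000814+0.000795i
  [-1]  conj(Y_{7,-1})(Ω₁) = +0.317442+0.240520i ; Y_{7,-1}(Ω₂) = -0.086089-0.321542i ; Δ = +0.050009-0.122777i
  [+0]  conj(Y_{7,0})(Ω₁) = +0.929344-0.000000i ; Y_{7,0}(Ω₂) = +0.056015+0.000000i ; Δ = +0.052057+0.000000i
  [+1]  conj(Y_{7,1})(Ω₁) = -0.317442+0.240520i ; Y_{7,1}(Ω₂) = +0.086089-0.321542i ; Δ = +0.050009+0.122777i
  [+2]  conj(Y_{7,2})(Ω₁) = +0.021428-0.076239i ; Y_{7,2}(Ω₂) = +0.012438+0.007175i ; Δ = +0.000814-0.000795i
  [+3]  conj(Y_{7,3})(Ω₁) = +0.003645+0.009276i ; Y_{7,3}(Ω₂) = +0.247167-0.247458i ; Δ = +0.003196+0.001391i
  [+4]  conj(Y_{7,4})(Ω₁) = -0.000749-0.000457i ; Y_{7,4}(Ω₂) = -0.066963-0.115774i ; Δ = -0.000003+0.000117i
  [+5]  conj(Y_{7,5})(Ω₁) = +0.000056-0.000006i ; Y_{7,5}(Ω₂) = +0.292260-0.078617i ; Δ = +0.000016-0.000006i
  [+6]  conj(Y_{7,6})(Ω₁) = -0.000002+0.000002i ; Y_{7,6}(Ω₂) = -0.000513-0.437021i ; Δ = +0.000001+0.000001i
  [+7]  conj(Y_{7,7})(Ω₁) = +0.000000-0.000000i ; Y_{7,7}(Ω₂) = -0.239546-0.063834i ; Δ = -0.000000+0.000000i
Accumulated sum +0.160122-0.000000i; after 4π/(2l+1) scaling, +0.134144-0.000000i ⇒ P_7 = 0.134144

Legendre polynomial (addition theorem), +0.134144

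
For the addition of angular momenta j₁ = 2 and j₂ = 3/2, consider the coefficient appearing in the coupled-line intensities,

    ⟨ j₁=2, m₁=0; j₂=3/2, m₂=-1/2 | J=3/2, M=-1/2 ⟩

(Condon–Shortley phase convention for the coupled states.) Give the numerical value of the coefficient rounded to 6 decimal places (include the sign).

triangle: 2!×2!×1!/6! = 4/720
(j±m)!: 2!×2!×1!×2!×1!×2! = 16
prefactor² = (2J+1)×Δ×N² = 16/45
  k=0: +1/(0!×2!×2!×1!×0!×0!) = 1/4
  k=1: −1/(1!×1!×1!×0!×1!×1!) = -1
Σ = -3/4  ⇒  CG² = 16/45×(-3/4)² = 1/5
CG = −√(1/5) = -0.447214

-0.447214  (= −√(1/5))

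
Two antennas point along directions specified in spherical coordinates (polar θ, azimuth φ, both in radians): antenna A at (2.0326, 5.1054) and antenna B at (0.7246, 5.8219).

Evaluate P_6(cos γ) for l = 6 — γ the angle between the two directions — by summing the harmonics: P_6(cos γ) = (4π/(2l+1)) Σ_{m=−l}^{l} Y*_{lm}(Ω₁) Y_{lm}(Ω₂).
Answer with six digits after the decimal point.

-0.230688

Summing Y*_{l m}(θ₁,φ₁)·Y_{l m}(θ₂,φ₂) over m ∈ [−6, 6]; prefactor 4π/(2·6+1) = 0.966644:
  m=-6: Y*=0.17619 - 0.17553j  Y=-0.03814 + 0.01496j  product -0.00409 + 0.00933j
  m=-5: Y*=-0.39589 - 0.16471j  Y=-0.10758 + 0.11886j  product 0.06217 - 0.02934j
  m=-4: Y*=-0.00034 + 0.27130j  Y=-0.09641 + 0.34255j  product -0.09290 - 0.02627j
  m=-3: Y*=-0.15710 + 0.06490j  Y=0.08361 + 0.44202j  product -0.04182 - 0.06401j
  m=-2: Y*=0.23480 + 0.23509j  Y=0.11068 + 0.14613j  product -0.00837 + 0.06033j
  m=-1: Y*=-0.02170 + 0.05235j  Y=-0.26488 - 0.13166j  product 0.01264 - 0.01101j
  m=+0: Y*=0.33296 + 0.00000j  Y=-0.28202 + 0.00000j  product -0.09390 + 0.00000j
  m=+1: Y*=0.02170 + 0.05235j  Y=0.26488 - 0.13166j  product 0.01264 + 0.01101j
  m=+2: Y*=0.23480 - 0.23509j  Y=0.11068 - 0.14613j  product -0.00837 - 0.06033j
  m=+3: Y*=0.15710 + 0.06490j  Y=-0.08361 + 0.44202j  product -0.04182 + 0.06401j
  m=+4: Y*=-0.00034 - 0.27130j  Y=-0.09641 - 0.34255j  product -0.09290 + 0.02627j
  m=+5: Y*=0.39589 - 0.16471j  Y=0.10758 + 0.11886j  product 0.06217 + 0.02934j
  m=+6: Y*=0.17619 + 0.17553j  Y=-0.03814 - 0.01496j  product -0.00409 - 0.00933j
Accumulated sum -0.23865 + 0.00000j; after 4π/(2l+1) scaling, -0.23069 + 0.00000j ⇒ P_6 = -0.230688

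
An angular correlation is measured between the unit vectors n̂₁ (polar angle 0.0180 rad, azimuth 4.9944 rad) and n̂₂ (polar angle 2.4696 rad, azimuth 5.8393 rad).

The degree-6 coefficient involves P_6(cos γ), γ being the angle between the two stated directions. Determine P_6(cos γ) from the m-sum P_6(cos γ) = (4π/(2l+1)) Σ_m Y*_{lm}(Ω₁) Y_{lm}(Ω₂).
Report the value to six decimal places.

-0.344957

Addition theorem: P_6(cos γ) = (4π/13) Σ_m Y*_{lm}(Ω₁) Y_{lm}(Ω₂), m = −6…6:
  m=-6: Y*=0.00000 - 0.00000j  Y=-0.02497 + 0.01294j  product 0.00000 + 0.00000j
  m=-5: Y*=0.00000 - 0.00000j  Y=0.07398 - 0.09759j  product 0.00000 - 0.00000j
  m=-4: Y*=0.00000 + 0.00000j  Y=-0.06251 + 0.30102j  product -0.00000 + 0.00000j
  m=-3: Y*=-0.00002 + 0.00002j  Y=-0.10887 - 0.44653j  product 0.00001 + 0.00001j
  m=-2: Y*=-0.00143 - 0.00090j  Y=0.18752 + 0.23045j  product -0.00006 - 0.00050j
  m=-1: Y*=0.01648 - 0.05689j  Y=0.18045 + 0.08581j  product 0.00786 - 0.00885j
  m=+0: Y*=1.01365 + 0.00000j  Y=-0.36746 + 0.00000j  product -0.37247 + 0.00000j
  m=+1: Y*=-0.01648 - 0.05689j  Y=-0.18045 + 0.08581j  product 0.00786 + 0.00885j
  m=+2: Y*=-0.00143 + 0.00090j  Y=0.18752 - 0.23045j  product -0.00006 + 0.00050j
  m=+3: Y*=0.00002 + 0.00002j  Y=0.10887 - 0.44653j  product 0.00001 - 0.00001j
  m=+4: Y*=0.00000 - 0.00000j  Y=-0.06251 - 0.30102j  product -0.00000 - 0.00000j
  m=+5: Y*=-0.00000 - 0.00000j  Y=-0.07398 - 0.09759j  product 0.00000 + 0.00000j
  m=+6: Y*=0.00000 + 0.00000j  Y=-0.02497 - 0.01294j  product 0.00000 - 0.00000j
Total Σ_m = -0.35686 - 0.00000j. Multiply by 0.966644: -0.34496 - 0.00000j. P_6(cos γ) = -0.344957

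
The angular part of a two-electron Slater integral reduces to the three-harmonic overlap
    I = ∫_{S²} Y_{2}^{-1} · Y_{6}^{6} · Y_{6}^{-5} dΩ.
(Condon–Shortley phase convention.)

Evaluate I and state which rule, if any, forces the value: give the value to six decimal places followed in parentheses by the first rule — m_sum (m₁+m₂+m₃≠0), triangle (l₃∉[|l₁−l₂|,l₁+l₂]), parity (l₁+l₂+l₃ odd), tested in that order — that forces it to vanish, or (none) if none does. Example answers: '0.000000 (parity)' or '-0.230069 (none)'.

0.178412 (none)

Rules hold: Σm=0, L=14 even, 4≤6≤8.
N = 5·13·13 = 845
Δ = 2!·2!·10!/15! = 1/90090
Racah Σ t=0..2: t=0:+1/69120 t=1:−1/14400 t=2:+1/69120 = -7/172800
⇒ 3j(2 6 6; 0 0 0)² = 14/715, sgn -1
Racah Σ t=2..2: t=2:+1/7257600 = 1/7257600
⇒ 3j(2 6 6; -1 6 -5)² = 11/455, sgn -1
4πI² = N·(3j₀)²·(3jₘ)² = 2/5
I = +1·√(0.4/4π) = 0.17841241
No selection rule forces the value: the integral is nonzero (none).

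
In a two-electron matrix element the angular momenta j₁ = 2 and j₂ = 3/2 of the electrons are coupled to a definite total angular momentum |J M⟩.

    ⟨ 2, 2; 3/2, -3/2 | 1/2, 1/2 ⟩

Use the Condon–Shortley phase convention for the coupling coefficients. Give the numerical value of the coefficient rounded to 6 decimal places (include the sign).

+0.632456

j₁+j₂−J=3  J+j₁−j₂=1  J−j₁+j₂=0  j₁+j₂+J+1=5
(j₁±m₁, j₂±m₂, J±M) = (4,0,0,3,1,0)
P² = 72/5
sum k=0..0:
  [0] +1/6 = 1/6
S = 1/6
C² = P²·S² = 2/5 ; C = +0.632456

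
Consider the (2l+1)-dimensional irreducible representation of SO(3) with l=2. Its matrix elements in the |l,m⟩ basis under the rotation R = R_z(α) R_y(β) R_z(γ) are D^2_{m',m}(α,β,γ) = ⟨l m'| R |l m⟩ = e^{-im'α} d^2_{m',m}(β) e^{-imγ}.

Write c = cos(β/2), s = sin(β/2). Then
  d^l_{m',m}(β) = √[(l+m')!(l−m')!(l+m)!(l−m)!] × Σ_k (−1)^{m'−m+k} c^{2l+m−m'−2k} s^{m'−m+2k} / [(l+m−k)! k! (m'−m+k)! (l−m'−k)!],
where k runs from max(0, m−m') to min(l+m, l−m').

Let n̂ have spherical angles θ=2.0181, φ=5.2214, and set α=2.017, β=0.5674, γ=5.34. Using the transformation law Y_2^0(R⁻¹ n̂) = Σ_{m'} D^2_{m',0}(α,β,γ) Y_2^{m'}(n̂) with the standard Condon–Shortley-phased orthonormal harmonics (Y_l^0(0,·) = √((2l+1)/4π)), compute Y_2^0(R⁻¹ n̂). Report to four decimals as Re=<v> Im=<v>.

Re=0.3656 Im=0.0000

Need the full column D^2_{m',0} for m'=−2..2 at α=2.0170, β=0.5674, γ=5.3400.
cos(β/2)=0.960026, sin(β/2)=0.279910
d^2_{-2,0}: single k=2 term ⇒ +0.176880;  D = -0.110999-0.137716i
d^2_{-1,0}: k∈[1..2] ⇒ +0.606657 -0.051572 = +0.555085;  D = -0.239544+0.500738i
d^2_{0,0}: k∈[0..2] ⇒ +0.849440 -0.288843 +0.006139 = +0.566735;  D = +0.566735+0.000000i
d^2_{1,0}: k∈[0..1] ⇒ -0.606657 +0.051572 = -0.555085;  D = +0.239544+0.500738i
d^2_{2,0}: single k=0 term ⇒ +0.176880;  D = -0.110999+0.137716i
Y_2^{m'}(θ=2.0181,φ=5.2214) and Σ D·Y over m':
  (-0.1110-0.1377i)·(-0.1649+0.2672i)  (-0.2395+0.5007i)·(-0.1468-0.2631i)  (+0.5667+0.0000i)·(-0.1384+0.0000i)  (+0.2395+0.5007i)·(+0.1468-0.2631i)  (-0.1110+0.1377i)·(-0.1649-0.2672i)
Y_2^0(R⁻¹ n̂) = +0.365598+0.000000i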